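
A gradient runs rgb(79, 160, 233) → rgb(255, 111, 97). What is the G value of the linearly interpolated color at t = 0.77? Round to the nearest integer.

122

G = 160 + 0.77 × (111 − 160) = 122.27 → 122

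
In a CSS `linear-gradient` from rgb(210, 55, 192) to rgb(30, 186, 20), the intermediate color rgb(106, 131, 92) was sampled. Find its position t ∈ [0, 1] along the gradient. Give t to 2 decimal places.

0.58

Invert the lerp on the R channel (largest span, 180): t = (106 − 210) / (30 − 210) = -104/-180 = 0.57778.
Check on G: (131 − 55)/(186 − 55) = 0.5802 ✓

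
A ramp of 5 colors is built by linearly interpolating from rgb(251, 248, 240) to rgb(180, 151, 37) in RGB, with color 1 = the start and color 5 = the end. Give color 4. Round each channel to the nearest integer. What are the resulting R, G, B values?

With 5 swatches and endpoints inclusive, swatch 4 sits at t = (4 − 1)/(5 − 1) = 3/4 ≈ 0.75.
R = 251 + 0.75 × (180 − 251) = 197.75 → 198
G = 248 + 0.75 × (151 − 248) = 175.25 → 175
B = 240 + 0.75 × (37 − 240) = 87.75 → 88

(198, 175, 88)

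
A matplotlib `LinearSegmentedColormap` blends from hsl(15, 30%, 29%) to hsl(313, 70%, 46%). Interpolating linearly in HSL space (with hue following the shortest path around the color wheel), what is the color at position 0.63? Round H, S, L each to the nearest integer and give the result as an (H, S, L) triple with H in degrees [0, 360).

Hue: 313 − 15 = 298°, but |298| > 180 so the shorter arc goes the other way: Δh = 298 − 360 = -62°.
H = 15 + 0.63 × (-62) = -24.06 → -24 → -24 mod 360 = 336°
S = 30 + 0.63 × (70 − 30) = 55.2 → 55%
L = 29 + 0.63 × (46 − 29) = 39.71 → 40%

(336, 55, 40)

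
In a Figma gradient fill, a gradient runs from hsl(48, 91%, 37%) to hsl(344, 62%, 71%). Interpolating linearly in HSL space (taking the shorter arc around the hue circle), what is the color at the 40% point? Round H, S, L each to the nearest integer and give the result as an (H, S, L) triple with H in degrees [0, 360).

(22, 79, 51)

Hue: 344 − 48 = 296°, but |296| > 180 so the shorter arc goes the other way: Δh = 296 − 360 = -64°.
H = 48 + 0.4 × (-64) = 22.4 → 22°
S = 91 + 0.4 × (62 − 91) = 79.4 → 79%
L = 37 + 0.4 × (71 − 37) = 50.6 → 51%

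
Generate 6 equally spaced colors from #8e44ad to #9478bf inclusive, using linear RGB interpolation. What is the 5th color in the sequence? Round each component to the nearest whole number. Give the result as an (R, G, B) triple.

With 6 swatches and endpoints inclusive, swatch 5 sits at t = (5 − 1)/(6 − 1) = 4/5 ≈ 0.8.
#8e44ad → (142, 68, 173); #9478bf → (148, 120, 191).
R = 142 + 0.8 × (148 − 142) = 146.8 → 147
G = 68 + 0.8 × (120 − 68) = 109.6 → 110
B = 173 + 0.8 × (191 − 173) = 187.4 → 187

(147, 110, 187)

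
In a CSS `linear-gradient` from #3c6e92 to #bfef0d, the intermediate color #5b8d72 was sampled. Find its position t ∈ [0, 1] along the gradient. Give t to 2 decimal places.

0.24

Invert the lerp on the B channel (largest span, 133): t = (114 − 146) / (13 − 146) = -32/-133 = 0.2406.
Check on R: (91 − 60)/(191 − 60) = 0.2366 ✓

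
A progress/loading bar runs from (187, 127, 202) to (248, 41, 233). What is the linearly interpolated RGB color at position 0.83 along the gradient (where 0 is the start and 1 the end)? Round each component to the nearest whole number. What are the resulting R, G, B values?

R = 187 + 0.83 × (248 − 187) = 187 + 0.83 × 61 = 237.63 → 238
G = 127 + 0.83 × (41 − 127) = 127 + 0.83 × -86 = 55.62 → 56
B = 202 + 0.83 × (233 − 202) = 202 + 0.83 × 31 = 227.73 → 228

(238, 56, 228)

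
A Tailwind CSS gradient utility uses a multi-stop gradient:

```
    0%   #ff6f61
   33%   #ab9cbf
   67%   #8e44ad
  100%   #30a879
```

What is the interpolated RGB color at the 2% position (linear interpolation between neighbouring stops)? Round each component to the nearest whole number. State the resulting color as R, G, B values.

2% lies between the 0% and 33% stops, so the local fraction is t = (2 − 0)/(33 − 0) = 2/33 ≈ 0.0606.
#ff6f61 → (255, 111, 97); #ab9cbf → (171, 156, 191).
R = 255 + 0.0606 × (171 − 255) = 249.91 → 250
G = 111 + 0.0606 × (156 − 111) = 113.727 → 114
B = 97 + 0.0606 × (191 − 97) = 102.696 → 103

(250, 114, 103)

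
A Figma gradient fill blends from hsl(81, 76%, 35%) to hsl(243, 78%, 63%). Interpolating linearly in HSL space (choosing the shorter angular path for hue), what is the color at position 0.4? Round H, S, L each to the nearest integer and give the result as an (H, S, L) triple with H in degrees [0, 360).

Hue arc: Δh = 243 − 81 = 162° (|Δh| ≤ 180, already the shorter path).
H = 81 + 0.4 × (162) = 145.8 → 146°
S = 76 + 0.4 × (78 − 76) = 76.8 → 77%
L = 35 + 0.4 × (63 − 35) = 46.2 → 46%

(146, 77, 46)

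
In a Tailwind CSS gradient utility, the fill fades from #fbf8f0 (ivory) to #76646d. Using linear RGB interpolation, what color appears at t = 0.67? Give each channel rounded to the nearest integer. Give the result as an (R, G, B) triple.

#fbf8f0 → (251, 248, 240); #76646d → (118, 100, 109).
R = 251 + 0.67 × (118 − 251) = 251 + 0.67 × -133 = 161.89 → 162
G = 248 + 0.67 × (100 − 248) = 248 + 0.67 × -148 = 148.84 → 149
B = 240 + 0.67 × (109 − 240) = 240 + 0.67 × -131 = 152.23 → 152
So the blended color is (162, 149, 152), about #a29598.

(162, 149, 152)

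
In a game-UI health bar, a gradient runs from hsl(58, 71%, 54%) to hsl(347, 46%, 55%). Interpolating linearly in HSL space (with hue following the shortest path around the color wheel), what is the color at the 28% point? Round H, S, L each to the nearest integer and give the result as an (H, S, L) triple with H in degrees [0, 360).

Hue: 347 − 58 = 289°, but |289| > 180 so the shorter arc goes the other way: Δh = 289 − 360 = -71°.
H = 58 + 0.28 × (-71) = 38.12 → 38°
S = 71 + 0.28 × (46 − 71) = 64 → 64%
L = 54 + 0.28 × (55 − 54) = 54.28 → 54%

(38, 64, 54)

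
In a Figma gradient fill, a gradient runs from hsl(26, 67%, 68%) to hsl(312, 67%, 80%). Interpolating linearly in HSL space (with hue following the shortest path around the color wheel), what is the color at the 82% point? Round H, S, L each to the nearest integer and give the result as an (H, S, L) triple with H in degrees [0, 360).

(325, 67, 78)

Hue: 312 − 26 = 286°, but |286| > 180 so the shorter arc goes the other way: Δh = 286 − 360 = -74°.
H = 26 + 0.82 × (-74) = -34.68 → -35 → -35 mod 360 = 325°
S = 67 + 0.82 × (67 − 67) = 67 → 67%
L = 68 + 0.82 × (80 − 68) = 77.84 → 78%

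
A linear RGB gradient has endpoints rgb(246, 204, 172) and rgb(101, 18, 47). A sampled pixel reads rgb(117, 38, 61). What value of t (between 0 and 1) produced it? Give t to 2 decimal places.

Invert the lerp on the G channel (largest span, 186): t = (38 − 204) / (18 − 204) = -166/-186 = 0.89247.
Check on R: (117 − 246)/(101 − 246) = 0.8897 ✓

0.89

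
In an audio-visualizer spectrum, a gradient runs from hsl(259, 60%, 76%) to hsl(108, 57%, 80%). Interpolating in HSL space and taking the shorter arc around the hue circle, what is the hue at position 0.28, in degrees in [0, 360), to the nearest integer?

217

Hue arc: Δh = 108 − 259 = -151° (|Δh| ≤ 180, already the shorter path).
H = 259 + 0.28 × (-151) = 216.72 → 217°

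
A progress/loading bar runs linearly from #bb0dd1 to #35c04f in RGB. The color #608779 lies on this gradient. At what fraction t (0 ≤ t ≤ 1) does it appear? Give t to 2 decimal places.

Invert the lerp on the G channel (largest span, 179): t = (135 − 13) / (192 − 13) = 122/179 = 0.68156.
Check on R: (96 − 187)/(53 − 187) = 0.6791 ✓

0.68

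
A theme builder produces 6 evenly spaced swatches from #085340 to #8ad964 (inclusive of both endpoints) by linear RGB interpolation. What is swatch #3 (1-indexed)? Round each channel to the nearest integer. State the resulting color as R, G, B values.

With 6 swatches and endpoints inclusive, swatch 3 sits at t = (3 − 1)/(6 − 1) = 2/5 ≈ 0.4.
#085340 → (8, 83, 64); #8ad964 → (138, 217, 100).
R = 8 + 0.4 × (138 − 8) = 60 → 60
G = 83 + 0.4 × (217 − 83) = 136.6 → 137
B = 64 + 0.4 × (100 − 64) = 78.4 → 78

(60, 137, 78)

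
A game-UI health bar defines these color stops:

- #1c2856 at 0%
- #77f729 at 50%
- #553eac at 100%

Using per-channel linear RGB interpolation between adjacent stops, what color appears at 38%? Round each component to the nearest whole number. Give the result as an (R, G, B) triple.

38% lies between the 0% and 50% stops, so the local fraction is t = (38 − 0)/(50 − 0) = 38/50 ≈ 0.76.
#1c2856 → (28, 40, 86); #77f729 → (119, 247, 41).
R = 28 + 0.76 × (119 − 28) = 97.16 → 97
G = 40 + 0.76 × (247 − 40) = 197.32 → 197
B = 86 + 0.76 × (41 − 86) = 51.8 → 52

(97, 197, 52)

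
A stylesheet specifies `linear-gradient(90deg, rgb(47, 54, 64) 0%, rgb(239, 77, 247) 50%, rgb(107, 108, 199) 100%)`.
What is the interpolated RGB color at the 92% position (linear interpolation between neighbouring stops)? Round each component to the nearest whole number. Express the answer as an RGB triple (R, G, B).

92% lies between the 50% and 100% stops, so the local fraction is t = (92 − 50)/(100 − 50) = 42/50 ≈ 0.84.
R = 239 + 0.84 × (107 − 239) = 128.12 → 128
G = 77 + 0.84 × (108 − 77) = 103.04 → 103
B = 247 + 0.84 × (199 − 247) = 206.68 → 207

(128, 103, 207)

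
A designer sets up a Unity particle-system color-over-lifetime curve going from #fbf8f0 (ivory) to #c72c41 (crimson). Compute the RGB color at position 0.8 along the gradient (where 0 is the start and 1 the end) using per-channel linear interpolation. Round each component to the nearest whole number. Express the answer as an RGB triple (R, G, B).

(209, 85, 100)

#fbf8f0 → (251, 248, 240); #c72c41 → (199, 44, 65).
R = 251 + 0.8 × (199 − 251) = 251 + 0.8 × -52 = 209.4 → 209
G = 248 + 0.8 × (44 − 248) = 248 + 0.8 × -204 = 84.8 → 85
B = 240 + 0.8 × (65 − 240) = 240 + 0.8 × -175 = 100 → 100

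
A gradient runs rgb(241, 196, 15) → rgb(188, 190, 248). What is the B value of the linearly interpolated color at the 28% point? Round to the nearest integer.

B = 15 + 0.28 × (248 − 15) = 80.24 → 80

80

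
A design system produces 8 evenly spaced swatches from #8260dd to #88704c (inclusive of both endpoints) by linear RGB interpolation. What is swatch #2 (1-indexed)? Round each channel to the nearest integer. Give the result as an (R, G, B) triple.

(131, 98, 200)

With 8 swatches and endpoints inclusive, swatch 2 sits at t = (2 − 1)/(8 − 1) = 1/7 ≈ 0.1429.
#8260dd → (130, 96, 221); #88704c → (136, 112, 76).
R = 130 + 0.1429 × (136 − 130) = 130.857 → 131
G = 96 + 0.1429 × (112 − 96) = 98.286 → 98
B = 221 + 0.1429 × (76 − 221) = 200.279 → 200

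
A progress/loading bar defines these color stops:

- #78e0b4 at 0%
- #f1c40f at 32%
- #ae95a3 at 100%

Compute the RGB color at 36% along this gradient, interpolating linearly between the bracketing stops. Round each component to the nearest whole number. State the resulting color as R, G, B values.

(237, 193, 24)

36% lies between the 32% and 100% stops, so the local fraction is t = (36 − 32)/(100 − 32) = 4/68 ≈ 0.0588.
#f1c40f → (241, 196, 15); #ae95a3 → (174, 149, 163).
R = 241 + 0.0588 × (174 − 241) = 237.06 → 237
G = 196 + 0.0588 × (149 − 196) = 193.236 → 193
B = 15 + 0.0588 × (163 − 15) = 23.702 → 24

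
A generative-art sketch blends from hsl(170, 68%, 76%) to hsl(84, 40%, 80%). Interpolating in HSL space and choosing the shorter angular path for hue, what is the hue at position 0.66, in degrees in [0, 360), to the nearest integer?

Hue arc: Δh = 84 − 170 = -86° (|Δh| ≤ 180, already the shorter path).
H = 170 + 0.66 × (-86) = 113.24 → 113°

113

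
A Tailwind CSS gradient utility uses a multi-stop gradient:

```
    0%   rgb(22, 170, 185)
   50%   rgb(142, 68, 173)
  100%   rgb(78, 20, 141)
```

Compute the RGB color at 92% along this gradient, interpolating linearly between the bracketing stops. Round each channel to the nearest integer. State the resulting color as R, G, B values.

92% lies between the 50% and 100% stops, so the local fraction is t = (92 − 50)/(100 − 50) = 42/50 ≈ 0.84.
R = 142 + 0.84 × (78 − 142) = 88.24 → 88
G = 68 + 0.84 × (20 − 68) = 27.68 → 28
B = 173 + 0.84 × (141 − 173) = 146.12 → 146

(88, 28, 146)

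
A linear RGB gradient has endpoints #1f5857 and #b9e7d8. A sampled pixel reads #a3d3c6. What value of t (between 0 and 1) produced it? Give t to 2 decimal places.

0.86

Invert the lerp on the R channel (largest span, 154): t = (163 − 31) / (185 − 31) = 132/154 = 0.85714.
Check on G: (211 − 88)/(231 − 88) = 0.8601 ✓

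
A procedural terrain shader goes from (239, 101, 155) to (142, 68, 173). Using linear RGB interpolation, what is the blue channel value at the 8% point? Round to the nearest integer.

156

B = 155 + 0.08 × (173 − 155) = 156.44 → 156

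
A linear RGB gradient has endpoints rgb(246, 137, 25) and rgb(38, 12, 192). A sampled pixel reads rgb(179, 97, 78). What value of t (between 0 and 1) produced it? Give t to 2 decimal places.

0.32

Invert the lerp on the R channel (largest span, 208): t = (179 − 246) / (38 − 246) = -67/-208 = 0.32212.
Check on G: (97 − 137)/(12 − 137) = 0.32 ✓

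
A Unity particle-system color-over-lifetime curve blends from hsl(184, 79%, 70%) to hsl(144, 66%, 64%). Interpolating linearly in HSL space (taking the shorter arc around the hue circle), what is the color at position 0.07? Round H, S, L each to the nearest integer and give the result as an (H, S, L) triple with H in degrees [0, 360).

(181, 78, 70)

Hue arc: Δh = 144 − 184 = -40° (|Δh| ≤ 180, already the shorter path).
H = 184 + 0.07 × (-40) = 181.2 → 181°
S = 79 + 0.07 × (66 − 79) = 78.09 → 78%
L = 70 + 0.07 × (64 − 70) = 69.58 → 70%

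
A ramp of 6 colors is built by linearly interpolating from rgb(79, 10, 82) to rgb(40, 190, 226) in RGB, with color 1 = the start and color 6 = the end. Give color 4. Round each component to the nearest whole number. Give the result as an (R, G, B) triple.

With 6 swatches and endpoints inclusive, swatch 4 sits at t = (4 − 1)/(6 − 1) = 3/5 ≈ 0.6.
R = 79 + 0.6 × (40 − 79) = 55.6 → 56
G = 10 + 0.6 × (190 − 10) = 118 → 118
B = 82 + 0.6 × (226 − 82) = 168.4 → 168

(56, 118, 168)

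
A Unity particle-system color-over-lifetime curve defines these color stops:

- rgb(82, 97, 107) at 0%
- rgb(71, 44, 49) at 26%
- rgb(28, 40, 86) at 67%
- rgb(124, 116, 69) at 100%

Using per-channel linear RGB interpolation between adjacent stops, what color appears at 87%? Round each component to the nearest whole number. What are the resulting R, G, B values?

87% lies between the 67% and 100% stops, so the local fraction is t = (87 − 67)/(100 − 67) = 20/33 ≈ 0.6061.
R = 28 + 0.6061 × (124 − 28) = 86.186 → 86
G = 40 + 0.6061 × (116 − 40) = 86.064 → 86
B = 86 + 0.6061 × (69 − 86) = 75.696 → 76

(86, 86, 76)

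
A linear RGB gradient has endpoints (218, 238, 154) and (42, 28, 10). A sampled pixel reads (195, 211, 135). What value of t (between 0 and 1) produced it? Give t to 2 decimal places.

0.13

Invert the lerp on the G channel (largest span, 210): t = (211 − 238) / (28 − 238) = -27/-210 = 0.12857.
Check on R: (195 − 218)/(42 − 218) = 0.1307 ✓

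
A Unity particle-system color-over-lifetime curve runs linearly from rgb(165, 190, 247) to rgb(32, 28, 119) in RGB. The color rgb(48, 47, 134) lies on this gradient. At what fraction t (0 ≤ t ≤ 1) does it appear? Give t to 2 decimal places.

Invert the lerp on the G channel (largest span, 162): t = (47 − 190) / (28 − 190) = -143/-162 = 0.88272.
Check on R: (48 − 165)/(32 − 165) = 0.8797 ✓

0.88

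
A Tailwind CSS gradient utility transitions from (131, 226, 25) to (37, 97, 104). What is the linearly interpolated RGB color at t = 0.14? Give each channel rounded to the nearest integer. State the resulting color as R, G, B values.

R = 131 + 0.14 × (37 − 131) = 131 + 0.14 × -94 = 117.84 → 118
G = 226 + 0.14 × (97 − 226) = 226 + 0.14 × -129 = 207.94 → 208
B = 25 + 0.14 × (104 − 25) = 25 + 0.14 × 79 = 36.06 → 36

(118, 208, 36)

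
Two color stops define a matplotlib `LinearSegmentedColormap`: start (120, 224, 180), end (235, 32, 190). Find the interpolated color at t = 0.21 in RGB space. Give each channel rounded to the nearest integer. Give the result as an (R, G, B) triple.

(144, 184, 182)

R = 120 + 0.21 × (235 − 120) = 120 + 0.21 × 115 = 144.15 → 144
G = 224 + 0.21 × (32 − 224) = 224 + 0.21 × -192 = 183.68 → 184
B = 180 + 0.21 × (190 − 180) = 180 + 0.21 × 10 = 182.1 → 182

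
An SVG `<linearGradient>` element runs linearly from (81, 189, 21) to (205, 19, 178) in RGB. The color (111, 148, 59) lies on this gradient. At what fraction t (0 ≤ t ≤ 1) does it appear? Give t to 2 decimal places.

0.24

Invert the lerp on the G channel (largest span, 170): t = (148 − 189) / (19 − 189) = -41/-170 = 0.24118.
Check on R: (111 − 81)/(205 − 81) = 0.2419 ✓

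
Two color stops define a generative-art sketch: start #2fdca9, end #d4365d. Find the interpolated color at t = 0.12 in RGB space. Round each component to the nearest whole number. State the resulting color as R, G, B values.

#2fdca9 → (47, 220, 169); #d4365d → (212, 54, 93).
R = 47 + 0.12 × (212 − 47) = 47 + 0.12 × 165 = 66.8 → 67
G = 220 + 0.12 × (54 − 220) = 220 + 0.12 × -166 = 200.08 → 200
B = 169 + 0.12 × (93 − 169) = 169 + 0.12 × -76 = 159.88 → 160
So the blended color is (67, 200, 160), about #43c8a0.

(67, 200, 160)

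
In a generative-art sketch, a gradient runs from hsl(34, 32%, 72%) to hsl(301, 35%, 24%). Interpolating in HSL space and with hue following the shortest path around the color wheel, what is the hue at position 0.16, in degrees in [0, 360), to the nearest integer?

19

Hue: 301 − 34 = 267°, but |267| > 180 so the shorter arc goes the other way: Δh = 267 − 360 = -93°.
H = 34 + 0.16 × (-93) = 19.12 → 19°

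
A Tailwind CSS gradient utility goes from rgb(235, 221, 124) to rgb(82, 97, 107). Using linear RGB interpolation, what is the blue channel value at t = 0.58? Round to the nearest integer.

114

B = 124 + 0.58 × (107 − 124) = 114.14 → 114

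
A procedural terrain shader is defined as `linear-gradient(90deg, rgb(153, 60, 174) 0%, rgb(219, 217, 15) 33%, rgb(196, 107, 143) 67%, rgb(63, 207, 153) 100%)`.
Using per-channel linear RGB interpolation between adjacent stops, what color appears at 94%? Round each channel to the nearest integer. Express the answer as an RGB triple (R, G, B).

(87, 189, 151)

94% lies between the 67% and 100% stops, so the local fraction is t = (94 − 67)/(100 − 67) = 27/33 ≈ 0.8182.
R = 196 + 0.8182 × (63 − 196) = 87.179 → 87
G = 107 + 0.8182 × (207 − 107) = 188.82 → 189
B = 143 + 0.8182 × (153 − 143) = 151.182 → 151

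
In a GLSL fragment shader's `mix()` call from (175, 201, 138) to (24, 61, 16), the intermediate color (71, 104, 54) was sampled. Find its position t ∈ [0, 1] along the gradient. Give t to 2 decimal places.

Invert the lerp on the R channel (largest span, 151): t = (71 − 175) / (24 − 175) = -104/-151 = 0.68874.
Check on G: (104 − 201)/(61 − 201) = 0.6929 ✓

0.69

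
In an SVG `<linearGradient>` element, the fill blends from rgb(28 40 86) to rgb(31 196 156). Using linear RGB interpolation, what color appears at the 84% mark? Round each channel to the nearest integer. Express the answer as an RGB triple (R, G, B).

84% corresponds to t = 0.84.
R = 28 + 0.84 × (31 − 28) = 28 + 0.84 × 3 = 30.52 → 31
G = 40 + 0.84 × (196 − 40) = 40 + 0.84 × 156 = 171.04 → 171
B = 86 + 0.84 × (156 − 86) = 86 + 0.84 × 70 = 144.8 → 145

(31, 171, 145)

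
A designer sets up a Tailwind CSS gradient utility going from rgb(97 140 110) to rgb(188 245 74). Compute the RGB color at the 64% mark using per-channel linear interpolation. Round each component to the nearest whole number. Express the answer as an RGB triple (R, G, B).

64% corresponds to t = 0.64.
R = 97 + 0.64 × (188 − 97) = 97 + 0.64 × 91 = 155.24 → 155
G = 140 + 0.64 × (245 − 140) = 140 + 0.64 × 105 = 207.2 → 207
B = 110 + 0.64 × (74 − 110) = 110 + 0.64 × -36 = 86.96 → 87

(155, 207, 87)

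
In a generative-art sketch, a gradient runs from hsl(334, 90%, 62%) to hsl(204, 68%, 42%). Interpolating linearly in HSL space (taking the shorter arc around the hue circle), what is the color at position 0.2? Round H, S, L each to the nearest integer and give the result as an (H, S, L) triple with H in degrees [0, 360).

Hue arc: Δh = 204 − 334 = -130° (|Δh| ≤ 180, already the shorter path).
H = 334 + 0.2 × (-130) = 308 → 308°
S = 90 + 0.2 × (68 − 90) = 85.6 → 86%
L = 62 + 0.2 × (42 − 62) = 58 → 58%

(308, 86, 58)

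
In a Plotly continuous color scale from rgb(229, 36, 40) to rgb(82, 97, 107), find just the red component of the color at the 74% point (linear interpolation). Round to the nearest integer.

120

R = 229 + 0.74 × (82 − 229) = 120.22 → 120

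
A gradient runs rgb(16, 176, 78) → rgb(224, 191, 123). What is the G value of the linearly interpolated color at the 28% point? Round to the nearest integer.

180

G = 176 + 0.28 × (191 − 176) = 180.2 → 180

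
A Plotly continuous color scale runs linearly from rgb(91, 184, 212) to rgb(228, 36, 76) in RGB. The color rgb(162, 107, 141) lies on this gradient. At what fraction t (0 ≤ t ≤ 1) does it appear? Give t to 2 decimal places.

0.52

Invert the lerp on the G channel (largest span, 148): t = (107 − 184) / (36 − 184) = -77/-148 = 0.52027.
Check on R: (162 − 91)/(228 − 91) = 0.5182 ✓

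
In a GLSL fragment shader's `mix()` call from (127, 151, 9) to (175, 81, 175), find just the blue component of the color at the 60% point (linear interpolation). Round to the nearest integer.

109

B = 9 + 0.6 × (175 − 9) = 108.6 → 109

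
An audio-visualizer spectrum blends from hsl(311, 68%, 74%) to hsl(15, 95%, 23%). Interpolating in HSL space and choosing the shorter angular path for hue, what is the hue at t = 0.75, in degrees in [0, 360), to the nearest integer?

Hue: 15 − 311 = -296°, but |-296| > 180 so the shorter arc goes the other way: Δh = -296 + 360 = 64°.
H = 311 + 0.75 × (64) = 359 → 359°

359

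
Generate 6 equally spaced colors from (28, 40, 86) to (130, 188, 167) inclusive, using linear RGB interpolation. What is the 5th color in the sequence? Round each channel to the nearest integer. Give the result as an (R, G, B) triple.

(110, 158, 151)

With 6 swatches and endpoints inclusive, swatch 5 sits at t = (5 − 1)/(6 − 1) = 4/5 ≈ 0.8.
R = 28 + 0.8 × (130 − 28) = 109.6 → 110
G = 40 + 0.8 × (188 − 40) = 158.4 → 158
B = 86 + 0.8 × (167 − 86) = 150.8 → 151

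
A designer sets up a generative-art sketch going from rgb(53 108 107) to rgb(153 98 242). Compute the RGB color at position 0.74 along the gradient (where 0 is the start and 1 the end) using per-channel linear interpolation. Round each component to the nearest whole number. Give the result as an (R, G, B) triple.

(127, 101, 207)

R = 53 + 0.74 × (153 − 53) = 53 + 0.74 × 100 = 127 → 127
G = 108 + 0.74 × (98 − 108) = 108 + 0.74 × -10 = 100.6 → 101
B = 107 + 0.74 × (242 − 107) = 107 + 0.74 × 135 = 206.9 → 207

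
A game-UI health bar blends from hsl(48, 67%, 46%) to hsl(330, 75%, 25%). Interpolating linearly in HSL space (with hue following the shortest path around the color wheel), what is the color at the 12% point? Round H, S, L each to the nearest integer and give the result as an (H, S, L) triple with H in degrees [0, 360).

Hue: 330 − 48 = 282°, but |282| > 180 so the shorter arc goes the other way: Δh = 282 − 360 = -78°.
H = 48 + 0.12 × (-78) = 38.64 → 39°
S = 67 + 0.12 × (75 − 67) = 67.96 → 68%
L = 46 + 0.12 × (25 − 46) = 43.48 → 43%

(39, 68, 43)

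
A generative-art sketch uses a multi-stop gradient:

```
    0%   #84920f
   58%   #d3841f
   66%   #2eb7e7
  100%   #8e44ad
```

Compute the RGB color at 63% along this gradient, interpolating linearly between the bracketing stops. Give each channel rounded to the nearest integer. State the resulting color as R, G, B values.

(108, 164, 156)

63% lies between the 58% and 66% stops, so the local fraction is t = (63 − 58)/(66 − 58) = 5/8 ≈ 0.625.
#d3841f → (211, 132, 31); #2eb7e7 → (46, 183, 231).
R = 211 + 0.625 × (46 − 211) = 107.875 → 108
G = 132 + 0.625 × (183 − 132) = 163.875 → 164
B = 31 + 0.625 × (231 − 31) = 156 → 156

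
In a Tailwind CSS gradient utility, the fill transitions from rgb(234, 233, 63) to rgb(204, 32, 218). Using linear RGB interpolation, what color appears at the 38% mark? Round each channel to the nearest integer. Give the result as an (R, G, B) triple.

38% corresponds to t = 0.38.
R = 234 + 0.38 × (204 − 234) = 234 + 0.38 × -30 = 222.6 → 223
G = 233 + 0.38 × (32 − 233) = 233 + 0.38 × -201 = 156.62 → 157
B = 63 + 0.38 × (218 − 63) = 63 + 0.38 × 155 = 121.9 → 122

(223, 157, 122)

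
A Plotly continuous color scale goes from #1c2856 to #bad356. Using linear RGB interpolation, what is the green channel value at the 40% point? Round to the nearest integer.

G₁ = 40 (from #1c2856), G₂ = 211 (from #bad356).
G = 40 + 0.4 × (211 − 40) = 108.4 → 108

108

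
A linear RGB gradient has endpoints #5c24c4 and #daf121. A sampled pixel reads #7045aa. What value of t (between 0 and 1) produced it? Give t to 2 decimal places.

Invert the lerp on the G channel (largest span, 205): t = (69 − 36) / (241 − 36) = 33/205 = 0.16098.
Check on R: (112 − 92)/(218 − 92) = 0.1587 ✓

0.16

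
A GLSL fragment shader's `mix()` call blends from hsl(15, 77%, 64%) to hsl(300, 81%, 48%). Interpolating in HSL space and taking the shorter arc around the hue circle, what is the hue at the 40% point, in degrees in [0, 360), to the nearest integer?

Hue: 300 − 15 = 285°, but |285| > 180 so the shorter arc goes the other way: Δh = 285 − 360 = -75°.
H = 15 + 0.4 × (-75) = -15 → -15 → -15 mod 360 = 345°

345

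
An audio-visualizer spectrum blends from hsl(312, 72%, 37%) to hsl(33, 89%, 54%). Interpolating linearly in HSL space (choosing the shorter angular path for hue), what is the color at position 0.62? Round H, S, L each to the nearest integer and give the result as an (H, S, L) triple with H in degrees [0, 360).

(2, 83, 48)

Hue: 33 − 312 = -279°, but |-279| > 180 so the shorter arc goes the other way: Δh = -279 + 360 = 81°.
H = 312 + 0.62 × (81) = 362.22 → 362 → 362 mod 360 = 2°
S = 72 + 0.62 × (89 − 72) = 82.54 → 83%
L = 37 + 0.62 × (54 − 37) = 47.54 → 48%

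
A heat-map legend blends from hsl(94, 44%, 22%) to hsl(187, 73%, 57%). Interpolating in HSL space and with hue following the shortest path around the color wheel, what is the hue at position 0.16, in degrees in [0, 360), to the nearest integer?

Hue arc: Δh = 187 − 94 = 93° (|Δh| ≤ 180, already the shorter path).
H = 94 + 0.16 × (93) = 108.88 → 109°

109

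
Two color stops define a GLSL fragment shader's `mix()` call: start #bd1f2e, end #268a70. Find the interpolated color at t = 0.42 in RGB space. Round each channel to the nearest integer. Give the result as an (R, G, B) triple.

(126, 76, 74)

#bd1f2e → (189, 31, 46); #268a70 → (38, 138, 112).
R = 189 + 0.42 × (38 − 189) = 189 + 0.42 × -151 = 125.58 → 126
G = 31 + 0.42 × (138 − 31) = 31 + 0.42 × 107 = 75.94 → 76
B = 46 + 0.42 × (112 − 46) = 46 + 0.42 × 66 = 73.72 → 74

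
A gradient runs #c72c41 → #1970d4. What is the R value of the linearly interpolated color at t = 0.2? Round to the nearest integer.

164

R₁ = 199 (from #c72c41), R₂ = 25 (from #1970d4).
R = 199 + 0.2 × (25 − 199) = 164.2 → 164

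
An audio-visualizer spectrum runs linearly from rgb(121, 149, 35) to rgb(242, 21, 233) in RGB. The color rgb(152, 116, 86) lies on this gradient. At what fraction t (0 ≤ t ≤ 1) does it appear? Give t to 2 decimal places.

Invert the lerp on the B channel (largest span, 198): t = (86 − 35) / (233 − 35) = 51/198 = 0.25758.
Check on R: (152 − 121)/(242 − 121) = 0.2562 ✓

0.26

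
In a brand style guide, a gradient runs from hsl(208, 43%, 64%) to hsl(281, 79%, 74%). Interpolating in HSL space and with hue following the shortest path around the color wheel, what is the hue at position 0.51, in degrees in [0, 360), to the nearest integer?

Hue arc: Δh = 281 − 208 = 73° (|Δh| ≤ 180, already the shorter path).
H = 208 + 0.51 × (73) = 245.23 → 245°

245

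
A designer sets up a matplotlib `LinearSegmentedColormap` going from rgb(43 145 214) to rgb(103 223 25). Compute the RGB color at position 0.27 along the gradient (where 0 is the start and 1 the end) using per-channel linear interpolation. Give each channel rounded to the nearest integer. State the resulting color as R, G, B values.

R = 43 + 0.27 × (103 − 43) = 43 + 0.27 × 60 = 59.2 → 59
G = 145 + 0.27 × (223 − 145) = 145 + 0.27 × 78 = 166.06 → 166
B = 214 + 0.27 × (25 − 214) = 214 + 0.27 × -189 = 162.97 → 163

(59, 166, 163)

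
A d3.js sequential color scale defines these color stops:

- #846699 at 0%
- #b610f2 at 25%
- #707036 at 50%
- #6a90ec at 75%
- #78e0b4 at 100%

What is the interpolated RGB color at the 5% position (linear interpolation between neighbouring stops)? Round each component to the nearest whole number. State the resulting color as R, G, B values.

(142, 85, 171)

5% lies between the 0% and 25% stops, so the local fraction is t = (5 − 0)/(25 − 0) = 5/25 ≈ 0.2.
#846699 → (132, 102, 153); #b610f2 → (182, 16, 242).
R = 132 + 0.2 × (182 − 132) = 142 → 142
G = 102 + 0.2 × (16 − 102) = 84.8 → 85
B = 153 + 0.2 × (242 − 153) = 170.8 → 171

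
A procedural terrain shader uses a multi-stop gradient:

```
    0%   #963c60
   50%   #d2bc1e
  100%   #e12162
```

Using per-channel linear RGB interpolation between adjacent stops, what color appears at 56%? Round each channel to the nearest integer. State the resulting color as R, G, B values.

56% lies between the 50% and 100% stops, so the local fraction is t = (56 − 50)/(100 − 50) = 6/50 ≈ 0.12.
#d2bc1e → (210, 188, 30); #e12162 → (225, 33, 98).
R = 210 + 0.12 × (225 − 210) = 211.8 → 212
G = 188 + 0.12 × (33 − 188) = 169.4 → 169
B = 30 + 0.12 × (98 − 30) = 38.16 → 38

(212, 169, 38)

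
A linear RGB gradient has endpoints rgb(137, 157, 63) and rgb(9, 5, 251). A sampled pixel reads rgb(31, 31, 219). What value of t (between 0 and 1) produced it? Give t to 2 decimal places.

Invert the lerp on the B channel (largest span, 188): t = (219 − 63) / (251 − 63) = 156/188 = 0.82979.
Check on R: (31 − 137)/(9 − 137) = 0.8281 ✓

0.83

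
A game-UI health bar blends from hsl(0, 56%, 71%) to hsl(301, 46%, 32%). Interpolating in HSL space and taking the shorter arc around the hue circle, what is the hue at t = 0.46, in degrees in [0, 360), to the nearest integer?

Hue: 301 − 0 = 301°, but |301| > 180 so the shorter arc goes the other way: Δh = 301 − 360 = -59°.
H = 0 + 0.46 × (-59) = -27.14 → -27 → -27 mod 360 = 333°

333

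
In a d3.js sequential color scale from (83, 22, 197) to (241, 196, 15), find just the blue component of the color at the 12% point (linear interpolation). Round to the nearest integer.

B = 197 + 0.12 × (15 − 197) = 175.16 → 175

175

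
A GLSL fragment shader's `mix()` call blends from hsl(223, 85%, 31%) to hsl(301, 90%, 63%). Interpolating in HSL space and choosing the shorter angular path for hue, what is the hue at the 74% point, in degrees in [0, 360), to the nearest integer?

Hue arc: Δh = 301 − 223 = 78° (|Δh| ≤ 180, already the shorter path).
H = 223 + 0.74 × (78) = 280.72 → 281°

281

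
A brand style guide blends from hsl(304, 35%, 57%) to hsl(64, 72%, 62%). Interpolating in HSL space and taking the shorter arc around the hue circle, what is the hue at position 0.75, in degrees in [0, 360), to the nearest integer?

34

Hue: 64 − 304 = -240°, but |-240| > 180 so the shorter arc goes the other way: Δh = -240 + 360 = 120°.
H = 304 + 0.75 × (120) = 394 → 394 → 394 mod 360 = 34°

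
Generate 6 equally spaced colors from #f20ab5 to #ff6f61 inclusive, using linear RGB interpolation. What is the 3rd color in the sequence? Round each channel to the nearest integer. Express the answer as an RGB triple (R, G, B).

(247, 50, 147)

With 6 swatches and endpoints inclusive, swatch 3 sits at t = (3 − 1)/(6 − 1) = 2/5 ≈ 0.4.
#f20ab5 → (242, 10, 181); #ff6f61 → (255, 111, 97).
R = 242 + 0.4 × (255 − 242) = 247.2 → 247
G = 10 + 0.4 × (111 − 10) = 50.4 → 50
B = 181 + 0.4 × (97 − 181) = 147.4 → 147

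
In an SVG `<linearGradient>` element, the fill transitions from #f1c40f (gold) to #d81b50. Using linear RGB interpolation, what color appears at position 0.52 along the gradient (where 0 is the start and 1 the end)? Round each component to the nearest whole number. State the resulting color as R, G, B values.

#f1c40f → (241, 196, 15); #d81b50 → (216, 27, 80).
R = 241 + 0.52 × (216 − 241) = 241 + 0.52 × -25 = 228 → 228
G = 196 + 0.52 × (27 − 196) = 196 + 0.52 × -169 = 108.12 → 108
B = 15 + 0.52 × (80 − 15) = 15 + 0.52 × 65 = 48.8 → 49

(228, 108, 49)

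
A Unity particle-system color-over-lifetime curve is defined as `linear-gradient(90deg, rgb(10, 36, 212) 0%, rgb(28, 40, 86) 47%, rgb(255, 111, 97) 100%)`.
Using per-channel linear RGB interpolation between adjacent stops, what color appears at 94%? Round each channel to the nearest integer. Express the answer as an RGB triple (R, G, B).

(229, 103, 96)

94% lies between the 47% and 100% stops, so the local fraction is t = (94 − 47)/(100 − 47) = 47/53 ≈ 0.8868.
R = 28 + 0.8868 × (255 − 28) = 229.304 → 229
G = 40 + 0.8868 × (111 − 40) = 102.963 → 103
B = 86 + 0.8868 × (97 − 86) = 95.755 → 96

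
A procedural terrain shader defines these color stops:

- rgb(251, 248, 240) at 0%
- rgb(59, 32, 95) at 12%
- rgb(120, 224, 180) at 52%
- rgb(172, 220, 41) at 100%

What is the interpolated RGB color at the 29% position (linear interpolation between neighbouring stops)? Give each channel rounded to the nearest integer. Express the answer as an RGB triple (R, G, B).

(85, 114, 131)

29% lies between the 12% and 52% stops, so the local fraction is t = (29 − 12)/(52 − 12) = 17/40 ≈ 0.425.
R = 59 + 0.425 × (120 − 59) = 84.925 → 85
G = 32 + 0.425 × (224 − 32) = 113.6 → 114
B = 95 + 0.425 × (180 − 95) = 131.125 → 131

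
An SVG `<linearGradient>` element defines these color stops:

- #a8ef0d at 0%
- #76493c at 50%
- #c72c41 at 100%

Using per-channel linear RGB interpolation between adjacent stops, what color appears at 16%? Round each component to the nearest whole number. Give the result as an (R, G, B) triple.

16% lies between the 0% and 50% stops, so the local fraction is t = (16 − 0)/(50 − 0) = 16/50 ≈ 0.32.
#a8ef0d → (168, 239, 13); #76493c → (118, 73, 60).
R = 168 + 0.32 × (118 − 168) = 152 → 152
G = 239 + 0.32 × (73 − 239) = 185.88 → 186
B = 13 + 0.32 × (60 − 13) = 28.04 → 28

(152, 186, 28)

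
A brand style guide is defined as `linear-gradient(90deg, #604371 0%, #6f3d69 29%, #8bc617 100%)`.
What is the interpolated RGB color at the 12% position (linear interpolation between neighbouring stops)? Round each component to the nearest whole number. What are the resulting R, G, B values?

12% lies between the 0% and 29% stops, so the local fraction is t = (12 − 0)/(29 − 0) = 12/29 ≈ 0.4138.
#604371 → (96, 67, 113); #6f3d69 → (111, 61, 105).
R = 96 + 0.4138 × (111 − 96) = 102.207 → 102
G = 67 + 0.4138 × (61 − 67) = 64.517 → 65
B = 113 + 0.4138 × (105 − 113) = 109.69 → 110

(102, 65, 110)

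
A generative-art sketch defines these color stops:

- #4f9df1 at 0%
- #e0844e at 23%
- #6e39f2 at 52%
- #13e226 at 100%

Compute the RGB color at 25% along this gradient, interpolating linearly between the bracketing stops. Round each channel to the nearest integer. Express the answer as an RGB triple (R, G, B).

(216, 127, 89)

25% lies between the 23% and 52% stops, so the local fraction is t = (25 − 23)/(52 − 23) = 2/29 ≈ 0.069.
#e0844e → (224, 132, 78); #6e39f2 → (110, 57, 242).
R = 224 + 0.069 × (110 − 224) = 216.134 → 216
G = 132 + 0.069 × (57 − 132) = 126.825 → 127
B = 78 + 0.069 × (242 − 78) = 89.316 → 89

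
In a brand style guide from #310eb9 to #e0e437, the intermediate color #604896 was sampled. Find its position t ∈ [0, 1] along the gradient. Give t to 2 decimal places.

Invert the lerp on the G channel (largest span, 214): t = (72 − 14) / (228 − 14) = 58/214 = 0.27103.
Check on R: (96 − 49)/(224 − 49) = 0.2686 ✓

0.27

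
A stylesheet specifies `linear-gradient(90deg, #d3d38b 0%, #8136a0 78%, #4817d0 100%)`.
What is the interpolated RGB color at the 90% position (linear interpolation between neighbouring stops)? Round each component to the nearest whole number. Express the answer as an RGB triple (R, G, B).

90% lies between the 78% and 100% stops, so the local fraction is t = (90 − 78)/(100 − 78) = 12/22 ≈ 0.5455.
#8136a0 → (129, 54, 160); #4817d0 → (72, 23, 208).
R = 129 + 0.5455 × (72 − 129) = 97.906 → 98
G = 54 + 0.5455 × (23 − 54) = 37.09 → 37
B = 160 + 0.5455 × (208 − 160) = 186.184 → 186

(98, 37, 186)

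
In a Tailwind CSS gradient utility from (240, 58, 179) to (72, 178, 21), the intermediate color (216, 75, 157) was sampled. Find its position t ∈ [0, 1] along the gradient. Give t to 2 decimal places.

Invert the lerp on the R channel (largest span, 168): t = (216 − 240) / (72 − 240) = -24/-168 = 0.14286.
Check on G: (75 − 58)/(178 − 58) = 0.1417 ✓

0.14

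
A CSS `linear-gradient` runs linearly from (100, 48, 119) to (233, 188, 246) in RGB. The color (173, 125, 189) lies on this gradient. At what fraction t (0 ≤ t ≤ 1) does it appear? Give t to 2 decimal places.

0.55

Invert the lerp on the G channel (largest span, 140): t = (125 − 48) / (188 − 48) = 77/140 = 0.55.
Check on R: (173 − 100)/(233 − 100) = 0.5489 ✓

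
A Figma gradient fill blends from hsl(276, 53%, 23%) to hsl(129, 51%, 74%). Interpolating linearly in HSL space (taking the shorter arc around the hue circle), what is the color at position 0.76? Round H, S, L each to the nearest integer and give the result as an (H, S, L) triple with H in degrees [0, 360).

(164, 51, 62)

Hue arc: Δh = 129 − 276 = -147° (|Δh| ≤ 180, already the shorter path).
H = 276 + 0.76 × (-147) = 164.28 → 164°
S = 53 + 0.76 × (51 − 53) = 51.48 → 51%
L = 23 + 0.76 × (74 − 23) = 61.76 → 62%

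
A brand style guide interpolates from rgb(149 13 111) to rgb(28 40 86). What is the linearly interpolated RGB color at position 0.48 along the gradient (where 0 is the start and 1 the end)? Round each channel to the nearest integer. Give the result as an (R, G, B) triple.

(91, 26, 99)

R = 149 + 0.48 × (28 − 149) = 149 + 0.48 × -121 = 90.92 → 91
G = 13 + 0.48 × (40 − 13) = 13 + 0.48 × 27 = 25.96 → 26
B = 111 + 0.48 × (86 − 111) = 111 + 0.48 × -25 = 99 → 99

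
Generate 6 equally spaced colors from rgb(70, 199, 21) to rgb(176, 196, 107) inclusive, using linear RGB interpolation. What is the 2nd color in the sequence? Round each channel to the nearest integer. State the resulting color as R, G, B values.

(91, 198, 38)

With 6 swatches and endpoints inclusive, swatch 2 sits at t = (2 − 1)/(6 − 1) = 1/5 ≈ 0.2.
R = 70 + 0.2 × (176 − 70) = 91.2 → 91
G = 199 + 0.2 × (196 − 199) = 198.4 → 198
B = 21 + 0.2 × (107 − 21) = 38.2 → 38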